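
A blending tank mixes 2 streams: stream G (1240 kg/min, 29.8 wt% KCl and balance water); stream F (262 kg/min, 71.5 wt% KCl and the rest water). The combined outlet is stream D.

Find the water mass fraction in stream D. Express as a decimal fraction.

0.629

Total flow out = 1240 + 262 = 1502 kg/min.
water in = 1240×0.702 + 262×0.285 = 945.15 kg/min.
water mass fraction in D = 945.15/1502 = 0.629.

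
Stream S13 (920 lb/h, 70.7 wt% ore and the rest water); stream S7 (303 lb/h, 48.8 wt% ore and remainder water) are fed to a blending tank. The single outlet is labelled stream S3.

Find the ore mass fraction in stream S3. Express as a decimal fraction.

Total flow out = 920 + 303 = 1223 lb/h.
ore in = 920×0.707 + 303×0.488 = 798.3 lb/h.
ore mass fraction in S3 = 798.3/1223 = 0.653.

0.653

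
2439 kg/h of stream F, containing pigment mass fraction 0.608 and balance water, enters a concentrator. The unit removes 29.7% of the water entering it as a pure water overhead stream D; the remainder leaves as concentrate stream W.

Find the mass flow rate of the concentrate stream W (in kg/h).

water entering = 2439×0.392 = 956.09 kg/h; overhead removed = 0.297×956.09 = 283.96 kg/h.
Concentrate = 2439 − 283.96 = 2155 kg/h.

2155 kg/h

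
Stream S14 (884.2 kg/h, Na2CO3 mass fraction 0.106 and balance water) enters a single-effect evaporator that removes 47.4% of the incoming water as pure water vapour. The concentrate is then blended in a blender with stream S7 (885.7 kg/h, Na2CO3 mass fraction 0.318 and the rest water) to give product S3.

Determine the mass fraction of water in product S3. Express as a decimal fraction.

Vapour removed = 0.474×0.894×884.2 = 374.69 kg/h; concentrate = 509.51 kg/h.
water reaching the mixer = 415.79 (from concentrate) + 885.7×0.682 = 1019.8 kg/h.
Product flow = 509.51 + 885.7 = 1395.2 kg/h; water fraction = 0.731.

0.731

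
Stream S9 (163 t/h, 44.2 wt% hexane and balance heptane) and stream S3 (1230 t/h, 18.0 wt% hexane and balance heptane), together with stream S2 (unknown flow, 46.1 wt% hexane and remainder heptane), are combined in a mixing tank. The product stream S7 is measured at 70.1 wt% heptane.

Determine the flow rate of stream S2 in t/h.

759.6 t/h

Let S2 be the unknown flow. Total out = 1393 + S2.
heptane balance: 1099.6 + 0.539·S2 = 0.701·(1393 + S2)
(0.539 − 0.701)·S2 = 0.701×1393 − 1099.6 = -123.06
S2 = -123.06 / -0.162 = 759.64 t/h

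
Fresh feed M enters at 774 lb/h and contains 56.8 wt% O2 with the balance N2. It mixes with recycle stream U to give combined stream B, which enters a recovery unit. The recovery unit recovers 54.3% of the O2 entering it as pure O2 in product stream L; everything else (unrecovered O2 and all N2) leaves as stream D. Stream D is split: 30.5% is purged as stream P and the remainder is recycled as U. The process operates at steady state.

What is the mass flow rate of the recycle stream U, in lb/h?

966.5 lb/h

N2 enters only via M and leaves only via the purge: 774×0.432 = 0.305×(N2 in D), and the recovery unit passes all N2, so N2 in B = N2 in D = 1096.3 lb/h.
O2 in B: m_A = 774×0.568 + (1−0.305)·(1−0.543)·m_A, so m_A = 439.63/0.6824 = 644.26 lb/h.
D = (1−0.543)×644.26 + 1096.3 = 1390.7 lb/h.
Recycle U = (1−0.305)×1390.7 = 966.55 lb/h.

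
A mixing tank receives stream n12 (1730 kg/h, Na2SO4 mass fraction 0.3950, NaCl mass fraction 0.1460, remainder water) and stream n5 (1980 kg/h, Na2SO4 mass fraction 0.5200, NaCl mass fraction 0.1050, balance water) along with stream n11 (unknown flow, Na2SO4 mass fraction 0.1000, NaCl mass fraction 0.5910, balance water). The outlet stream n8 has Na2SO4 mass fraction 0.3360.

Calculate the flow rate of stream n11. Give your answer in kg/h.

Let n11 be the unknown flow. Total out = 3710 + n11.
Na2SO4 balance: 1713 + 0.100·n11 = 0.336·(3710 + n11)
(0.100 − 0.336)·n11 = 0.336×3710 − 1713 = -466.39
n11 = -466.39 / -0.236 = 1976.2 kg/h

1976 kg/h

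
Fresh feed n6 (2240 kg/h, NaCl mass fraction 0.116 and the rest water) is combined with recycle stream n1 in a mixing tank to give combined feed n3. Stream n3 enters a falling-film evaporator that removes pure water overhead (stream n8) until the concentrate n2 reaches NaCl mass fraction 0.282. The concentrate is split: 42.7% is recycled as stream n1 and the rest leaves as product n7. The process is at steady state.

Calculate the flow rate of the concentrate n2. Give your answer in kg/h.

Overall NaCl balance (none leaves overhead): NaCl in fresh feed = NaCl in product, i.e. 2240×0.116 = (1−0.427)·n2·0.282.
n2 = 259.84/(0.282×0.573) = 1608.1 kg/h.

1608 kg/h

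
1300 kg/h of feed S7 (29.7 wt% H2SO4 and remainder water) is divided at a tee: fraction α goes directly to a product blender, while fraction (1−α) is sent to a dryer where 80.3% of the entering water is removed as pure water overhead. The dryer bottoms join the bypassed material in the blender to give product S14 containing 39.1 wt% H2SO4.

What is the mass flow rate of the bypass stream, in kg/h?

746.4 kg/h

All 1300×0.297 = 386.1 kg/h of H2SO4 reaches S14, so S14 = 386.1/0.391 = 987.47 kg/h and vapour = 312.53 kg/h.
The evaporator receives (1−α)·1300 of feed at 0.703 water and removes 0.803 of that water:
0.803×0.703×(1−α)×1300 = 312.53
(1−α) = 312.53/733.86 = 0.4259;  α = 0.5741.
Bypass flow = 0.5741×1300 = 746.36 kg/h.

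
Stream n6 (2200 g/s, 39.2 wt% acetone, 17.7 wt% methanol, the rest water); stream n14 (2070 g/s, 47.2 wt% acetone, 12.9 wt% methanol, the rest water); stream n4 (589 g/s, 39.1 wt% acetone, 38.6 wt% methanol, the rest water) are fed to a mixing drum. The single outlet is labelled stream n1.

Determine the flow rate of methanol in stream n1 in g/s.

883.8 g/s

methanol out = methanol in = 2200×0.177 + 2070×0.129 + 589×0.386 = 883.78 g/s.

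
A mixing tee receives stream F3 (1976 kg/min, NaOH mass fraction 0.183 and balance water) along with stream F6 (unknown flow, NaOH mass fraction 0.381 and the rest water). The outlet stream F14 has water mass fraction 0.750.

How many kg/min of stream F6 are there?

1011 kg/min

Let F6 be the unknown flow. Total out = 1976 + F6.
water balance: 1614.4 + 0.619·F6 = 0.750·(1976 + F6)
(0.619 − 0.750)·F6 = 0.750×1976 − 1614.4 = -132.39
F6 = -132.39 / -0.131 = 1010.6 kg/min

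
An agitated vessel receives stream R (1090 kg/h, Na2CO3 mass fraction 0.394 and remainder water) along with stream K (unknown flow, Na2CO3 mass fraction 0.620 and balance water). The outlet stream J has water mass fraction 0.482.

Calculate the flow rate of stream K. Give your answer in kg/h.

Let K be the unknown flow. Total out = 1090 + K.
water balance: 660.54 + 0.380·K = 0.482·(1090 + K)
(0.380 − 0.482)·K = 0.482×1090 − 660.54 = -135.16
K = -135.16 / -0.102 = 1325.1 kg/h

1325 kg/h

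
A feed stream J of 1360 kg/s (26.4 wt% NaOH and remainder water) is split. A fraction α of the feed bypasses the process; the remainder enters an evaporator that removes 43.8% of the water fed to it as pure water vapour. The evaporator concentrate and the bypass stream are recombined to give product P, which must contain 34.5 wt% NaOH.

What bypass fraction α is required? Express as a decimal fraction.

0.272

All 1360×0.264 = 359.04 kg/s of NaOH reaches P, so P = 359.04/0.345 = 1040.7 kg/s and vapour = 319.3 kg/s.
The evaporator receives (1−α)·1360 of feed at 0.736 water and removes 0.438 of that water:
0.438×0.736×(1−α)×1360 = 319.3
(1−α) = 319.3/438.42 = 0.7283;  α = 0.2717.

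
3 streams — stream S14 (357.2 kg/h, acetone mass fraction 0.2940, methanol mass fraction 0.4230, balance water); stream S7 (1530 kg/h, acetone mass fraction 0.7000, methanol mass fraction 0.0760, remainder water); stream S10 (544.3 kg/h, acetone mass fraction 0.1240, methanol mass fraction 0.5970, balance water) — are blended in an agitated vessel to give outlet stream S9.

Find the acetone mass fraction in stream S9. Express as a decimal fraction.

0.5114

Total flow out = 357.2 + 1530 + 544.3 = 2431.5 kg/h.
acetone in = 357.2×0.294 + 1530×0.700 + 544.3×0.124 = 1243.5 kg/h.
acetone mass fraction in S9 = 1243.5/2431.5 = 0.5114.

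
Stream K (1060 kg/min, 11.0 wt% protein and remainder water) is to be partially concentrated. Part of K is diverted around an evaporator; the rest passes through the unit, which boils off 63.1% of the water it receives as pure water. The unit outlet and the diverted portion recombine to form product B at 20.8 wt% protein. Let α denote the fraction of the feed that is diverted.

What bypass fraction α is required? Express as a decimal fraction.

All 1060×0.110 = 116.6 kg/min of protein reaches B, so B = 116.6/0.208 = 560.58 kg/min and vapour = 499.42 kg/min.
The evaporator receives (1−α)·1060 of feed at 0.890 water and removes 0.631 of that water:
0.631×0.890×(1−α)×1060 = 499.42
(1−α) = 499.42/595.29 = 0.8390;  α = 0.1610.

0.161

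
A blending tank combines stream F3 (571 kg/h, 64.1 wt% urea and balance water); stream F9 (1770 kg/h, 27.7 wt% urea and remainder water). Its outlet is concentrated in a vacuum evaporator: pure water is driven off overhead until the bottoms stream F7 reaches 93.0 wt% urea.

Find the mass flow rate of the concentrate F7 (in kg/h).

urea entering = 571×0.641 + 1770×0.277 = 856.3 kg/h.
All urea reports to F7, so F7 = 856.3/0.930 = 920.75 kg/h.

920.8 kg/h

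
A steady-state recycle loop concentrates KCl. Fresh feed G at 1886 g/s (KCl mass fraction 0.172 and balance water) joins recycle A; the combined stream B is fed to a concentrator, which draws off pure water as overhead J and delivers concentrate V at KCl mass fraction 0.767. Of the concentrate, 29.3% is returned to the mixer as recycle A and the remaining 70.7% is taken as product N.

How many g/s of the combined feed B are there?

Overall KCl balance (none leaves overhead): KCl in fresh feed = KCl in product, i.e. 1886×0.172 = (1−0.293)·V·0.767.
V = 324.39/(0.767×0.707) = 598.21 g/s.
Recycle A = 0.293×598.21 = 175.28 g/s.
Combined feed B = 1886 + 175.28 = 2061.3 g/s.

2061 g/s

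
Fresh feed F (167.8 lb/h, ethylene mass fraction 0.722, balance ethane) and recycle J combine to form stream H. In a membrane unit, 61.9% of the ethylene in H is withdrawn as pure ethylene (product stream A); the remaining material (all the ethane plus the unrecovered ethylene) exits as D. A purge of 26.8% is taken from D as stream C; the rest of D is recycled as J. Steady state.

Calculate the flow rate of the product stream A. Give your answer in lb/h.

ethylene in H: m_A = 167.8×0.722 + (1−0.268)·(1−0.619)·m_A, so m_A = 121.15/0.7211 = 168.01 lb/h.
Product A = 0.619×168.01 = 104 lb/h.

104 lb/h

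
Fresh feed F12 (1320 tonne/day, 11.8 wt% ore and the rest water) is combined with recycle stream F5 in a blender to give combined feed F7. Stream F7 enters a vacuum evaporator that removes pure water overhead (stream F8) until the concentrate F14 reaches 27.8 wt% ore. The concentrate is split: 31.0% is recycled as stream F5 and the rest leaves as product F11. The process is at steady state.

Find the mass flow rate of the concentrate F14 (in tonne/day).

Overall ore balance (none leaves overhead): ore in fresh feed = ore in product, i.e. 1320×0.118 = (1−0.310)·F14·0.278.
F14 = 155.76/(0.278×0.690) = 812.01 tonne/day.

812 tonne/day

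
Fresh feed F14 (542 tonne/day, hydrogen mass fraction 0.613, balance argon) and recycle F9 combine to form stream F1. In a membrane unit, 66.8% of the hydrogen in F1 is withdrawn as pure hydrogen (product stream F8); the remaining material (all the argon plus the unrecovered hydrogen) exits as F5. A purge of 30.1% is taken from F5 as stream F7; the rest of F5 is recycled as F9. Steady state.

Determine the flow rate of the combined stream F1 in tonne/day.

argon enters only via F14 and leaves only via the purge: 542×0.387 = 0.301×(argon in F5), and the membrane unit passes all argon, so argon in F1 = argon in F5 = 696.86 tonne/day.
hydrogen in F1: m_A = 542×0.613 + (1−0.301)·(1−0.668)·m_A, so m_A = 332.25/0.7679 = 432.65 tonne/day.
F1 = 432.65 + 696.86 = 1129.5 tonne/day.

1130 tonne/day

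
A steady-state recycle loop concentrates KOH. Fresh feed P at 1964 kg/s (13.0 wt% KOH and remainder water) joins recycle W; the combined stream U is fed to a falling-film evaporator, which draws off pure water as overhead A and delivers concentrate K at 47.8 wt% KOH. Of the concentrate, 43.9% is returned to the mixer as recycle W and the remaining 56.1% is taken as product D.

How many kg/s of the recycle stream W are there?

418 kg/s

Overall KOH balance (none leaves overhead): KOH in fresh feed = KOH in product, i.e. 1964×0.130 = (1−0.439)·K·0.478.
K = 255.32/(0.478×0.561) = 952.13 kg/s.
Recycle W = 0.439×952.13 = 417.98 kg/s.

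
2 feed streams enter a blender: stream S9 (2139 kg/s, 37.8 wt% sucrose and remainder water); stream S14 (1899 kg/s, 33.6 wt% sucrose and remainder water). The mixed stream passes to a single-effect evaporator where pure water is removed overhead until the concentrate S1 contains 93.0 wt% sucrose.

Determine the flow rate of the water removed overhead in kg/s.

2483 kg/s

sucrose entering = 2139×0.378 + 1899×0.336 = 1446.6 kg/s.
All sucrose reports to S1, so S1 = 1446.6/0.930 = 1555.5 kg/s.
Total feed = 4038 kg/s; overhead = 4038 − 1555.5 = 2482.5 kg/s.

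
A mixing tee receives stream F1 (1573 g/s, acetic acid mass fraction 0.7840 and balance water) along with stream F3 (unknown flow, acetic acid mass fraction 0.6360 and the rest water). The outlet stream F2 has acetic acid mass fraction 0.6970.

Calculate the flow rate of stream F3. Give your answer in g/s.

2243 g/s

Let F3 be the unknown flow. Total out = 1573 + F3.
acetic acid balance: 1233.2 + 0.636·F3 = 0.697·(1573 + F3)
(0.636 − 0.697)·F3 = 0.697×1573 − 1233.2 = -136.85
F3 = -136.85 / -0.061 = 2243.5 g/s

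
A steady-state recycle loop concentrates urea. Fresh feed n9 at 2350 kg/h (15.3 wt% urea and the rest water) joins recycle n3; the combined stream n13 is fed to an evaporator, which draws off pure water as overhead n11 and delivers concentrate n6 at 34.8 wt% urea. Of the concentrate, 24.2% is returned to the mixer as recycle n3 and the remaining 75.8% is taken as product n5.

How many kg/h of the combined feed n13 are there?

Overall urea balance (none leaves overhead): urea in fresh feed = urea in product, i.e. 2350×0.153 = (1−0.242)·n6·0.348.
n6 = 359.55/(0.348×0.758) = 1363 kg/h.
Recycle n3 = 0.242×1363 = 329.86 kg/h.
Combined feed n13 = 2350 + 329.86 = 2679.9 kg/h.

2680 kg/h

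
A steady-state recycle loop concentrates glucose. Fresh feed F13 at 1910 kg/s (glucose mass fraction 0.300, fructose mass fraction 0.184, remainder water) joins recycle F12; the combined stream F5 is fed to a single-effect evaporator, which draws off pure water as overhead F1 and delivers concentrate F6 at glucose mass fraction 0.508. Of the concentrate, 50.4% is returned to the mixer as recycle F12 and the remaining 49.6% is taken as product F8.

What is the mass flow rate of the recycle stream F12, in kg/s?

1146 kg/s

Overall glucose balance (none leaves overhead): glucose in fresh feed = glucose in product, i.e. 1910×0.300 = (1−0.504)·F6·0.508.
F6 = 573/(0.508×0.496) = 2274.1 kg/s.
Recycle F12 = 0.504×2274.1 = 1146.1 kg/s.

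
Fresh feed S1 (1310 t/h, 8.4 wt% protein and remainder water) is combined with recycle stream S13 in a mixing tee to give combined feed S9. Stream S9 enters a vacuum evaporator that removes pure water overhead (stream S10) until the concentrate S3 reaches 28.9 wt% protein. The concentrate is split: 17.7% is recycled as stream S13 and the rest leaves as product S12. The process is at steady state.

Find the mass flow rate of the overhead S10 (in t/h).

929.2 t/h

Overall protein balance (none leaves overhead): protein in fresh feed = protein in product, i.e. 1310×0.084 = (1−0.177)·S3·0.289.
S3 = 110.04/(0.289×0.823) = 462.65 t/h.
Recycle S13 = 0.177×462.65 = 81.889 t/h.
Combined feed S9 = 1310 + 81.889 = 1391.9 t/h.
Overhead S10 = S9 − S3 = 1391.9 − 462.65 = 929.24 t/h.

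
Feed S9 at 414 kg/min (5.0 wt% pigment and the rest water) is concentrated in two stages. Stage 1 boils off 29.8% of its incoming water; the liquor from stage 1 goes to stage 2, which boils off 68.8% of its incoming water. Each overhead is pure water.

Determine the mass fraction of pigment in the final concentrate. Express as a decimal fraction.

water in feed = 414×0.950 = 393.3 kg/min.
After stage 1: water left = (1−0.298)×393.3 = 276.1; stream total = 296.8 kg/min.
After stage 2: water left = (1−0.688)×276.1 = 86.142; final concentrate = 106.84 kg/min.
pigment fraction = 20.7/106.84 = 0.194.

0.194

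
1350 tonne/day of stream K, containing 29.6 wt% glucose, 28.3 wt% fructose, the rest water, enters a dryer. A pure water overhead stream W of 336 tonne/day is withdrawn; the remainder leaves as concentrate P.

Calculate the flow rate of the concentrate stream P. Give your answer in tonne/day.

1014 tonne/day

Concentrate = 1350 − 336 = 1014 tonne/day.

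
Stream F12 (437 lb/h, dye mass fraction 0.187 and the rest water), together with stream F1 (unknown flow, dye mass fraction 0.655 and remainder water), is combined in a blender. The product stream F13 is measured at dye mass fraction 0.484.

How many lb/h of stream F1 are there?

759 lb/h

Let F1 be the unknown flow. Total out = 437 + F1.
dye balance: 81.719 + 0.655·F1 = 0.484·(437 + F1)
(0.655 − 0.484)·F1 = 0.484×437 − 81.719 = 129.79
F1 = 129.79 / 0.171 = 759 lb/h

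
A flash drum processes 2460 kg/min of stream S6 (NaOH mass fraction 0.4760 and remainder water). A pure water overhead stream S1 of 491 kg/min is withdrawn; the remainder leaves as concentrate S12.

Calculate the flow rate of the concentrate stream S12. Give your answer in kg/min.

1969 kg/min

Concentrate = 2460 − 491 = 1969 kg/min.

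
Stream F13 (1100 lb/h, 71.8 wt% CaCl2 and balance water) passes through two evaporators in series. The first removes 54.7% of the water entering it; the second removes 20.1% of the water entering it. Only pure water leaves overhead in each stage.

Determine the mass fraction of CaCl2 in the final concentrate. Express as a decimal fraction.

0.876

water in feed = 1100×0.282 = 310.2 lb/h.
After stage 1: water left = (1−0.547)×310.2 = 140.52; stream total = 930.32 lb/h.
After stage 2: water left = (1−0.201)×140.52 = 112.28; final concentrate = 902.08 lb/h.
CaCl2 fraction = 789.8/902.08 = 0.876.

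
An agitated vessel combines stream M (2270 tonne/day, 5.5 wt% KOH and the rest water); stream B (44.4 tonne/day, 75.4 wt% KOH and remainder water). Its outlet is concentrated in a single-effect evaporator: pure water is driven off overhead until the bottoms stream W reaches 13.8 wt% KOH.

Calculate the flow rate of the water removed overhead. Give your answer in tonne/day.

KOH entering = 2270×0.055 + 44.4×0.754 = 158.33 tonne/day.
All KOH reports to W, so W = 158.33/0.138 = 1147.3 tonne/day.
Total feed = 2314.4 tonne/day; overhead = 2314.4 − 1147.3 = 1167.1 tonne/day.

1167 tonne/day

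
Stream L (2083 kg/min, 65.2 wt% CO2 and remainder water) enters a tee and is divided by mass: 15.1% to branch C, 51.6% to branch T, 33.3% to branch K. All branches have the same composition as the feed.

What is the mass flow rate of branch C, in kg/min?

Branch C flow = 0.151×2083 = 314.53 kg/min.

314.5 kg/min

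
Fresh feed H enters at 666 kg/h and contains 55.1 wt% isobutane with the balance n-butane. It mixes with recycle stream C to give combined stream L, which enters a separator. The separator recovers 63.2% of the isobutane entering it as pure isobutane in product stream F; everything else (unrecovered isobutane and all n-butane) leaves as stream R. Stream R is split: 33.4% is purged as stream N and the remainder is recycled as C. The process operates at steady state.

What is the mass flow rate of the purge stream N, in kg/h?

n-butane enters only via H and leaves only via the purge: 666×0.449 = 0.334×(n-butane in R), and the separator passes all n-butane, so n-butane in L = n-butane in R = 895.31 kg/h.
isobutane in L: m_A = 666×0.551 + (1−0.334)·(1−0.632)·m_A, so m_A = 366.97/0.7549 = 486.1 kg/h.
R = (1−0.632)×486.1 + 895.31 = 1074.2 kg/h.
Purge N = 0.334×1074.2 = 358.78 kg/h.

358.8 kg/h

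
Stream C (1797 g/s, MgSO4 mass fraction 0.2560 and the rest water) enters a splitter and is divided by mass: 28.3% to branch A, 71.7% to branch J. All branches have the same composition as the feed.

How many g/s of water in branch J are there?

958.6 g/s

Branch J total = 0.717×1797 = 1288.4 g/s.
water in J = 0.744×1288.4 = 958.61 g/s.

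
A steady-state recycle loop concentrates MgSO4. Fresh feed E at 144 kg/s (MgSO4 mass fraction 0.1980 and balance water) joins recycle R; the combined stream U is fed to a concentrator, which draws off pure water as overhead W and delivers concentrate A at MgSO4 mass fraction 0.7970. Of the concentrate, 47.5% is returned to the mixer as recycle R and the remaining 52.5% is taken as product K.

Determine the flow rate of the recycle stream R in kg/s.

32.37 kg/s

Overall MgSO4 balance (none leaves overhead): MgSO4 in fresh feed = MgSO4 in product, i.e. 144×0.198 = (1−0.475)·A·0.797.
A = 28.512/(0.797×0.525) = 68.141 kg/s.
Recycle R = 0.475×68.141 = 32.367 kg/s.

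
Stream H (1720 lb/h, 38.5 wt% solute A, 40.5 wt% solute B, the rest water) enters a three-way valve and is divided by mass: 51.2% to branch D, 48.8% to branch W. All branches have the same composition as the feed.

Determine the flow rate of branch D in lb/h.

Branch D flow = 0.512×1720 = 880.64 lb/h.

880.6 lb/h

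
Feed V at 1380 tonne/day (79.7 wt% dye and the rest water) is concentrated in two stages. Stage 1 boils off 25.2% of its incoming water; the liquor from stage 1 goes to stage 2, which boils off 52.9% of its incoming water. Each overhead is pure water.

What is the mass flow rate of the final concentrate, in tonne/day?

water in feed = 1380×0.203 = 280.14 tonne/day.
After stage 1: water left = (1−0.252)×280.14 = 209.54; stream total = 1309.4 tonne/day.
After stage 2: water left = (1−0.529)×209.54 = 98.696; final concentrate = 1198.6 tonne/day.

1199 tonne/day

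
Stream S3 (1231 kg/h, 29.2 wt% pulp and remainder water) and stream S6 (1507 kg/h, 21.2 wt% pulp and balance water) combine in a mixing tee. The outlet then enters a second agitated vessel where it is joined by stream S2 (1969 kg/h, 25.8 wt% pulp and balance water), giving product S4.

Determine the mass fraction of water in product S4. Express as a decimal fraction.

0.748

Overall, product flow = 4707 kg/h.
water in = 1231×0.708 + 1507×0.788 + 1969×0.742 = 3520.1 kg/h.
water fraction in S4 = 0.748.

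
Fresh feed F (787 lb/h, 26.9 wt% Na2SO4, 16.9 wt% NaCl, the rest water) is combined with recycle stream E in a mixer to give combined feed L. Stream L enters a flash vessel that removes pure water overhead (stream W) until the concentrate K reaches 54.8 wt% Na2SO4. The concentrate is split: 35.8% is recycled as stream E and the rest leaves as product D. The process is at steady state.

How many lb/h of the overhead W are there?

400.7 lb/h

Overall Na2SO4 balance (none leaves overhead): Na2SO4 in fresh feed = Na2SO4 in product, i.e. 787×0.269 = (1−0.358)·K·0.548.
K = 211.7/(0.548×0.642) = 601.74 lb/h.
Recycle E = 0.358×601.74 = 215.42 lb/h.
Combined feed L = 787 + 215.42 = 1002.4 lb/h.
Overhead W = L − K = 1002.4 − 601.74 = 400.68 lb/h.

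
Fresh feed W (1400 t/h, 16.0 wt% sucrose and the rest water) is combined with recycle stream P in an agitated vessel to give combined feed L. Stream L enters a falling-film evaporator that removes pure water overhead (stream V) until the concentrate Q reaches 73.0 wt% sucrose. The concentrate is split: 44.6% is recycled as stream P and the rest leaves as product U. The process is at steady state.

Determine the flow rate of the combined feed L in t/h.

1647 t/h

Overall sucrose balance (none leaves overhead): sucrose in fresh feed = sucrose in product, i.e. 1400×0.160 = (1−0.446)·Q·0.730.
Q = 224/(0.730×0.554) = 553.88 t/h.
Recycle P = 0.446×553.88 = 247.03 t/h.
Combined feed L = 1400 + 247.03 = 1647 t/h.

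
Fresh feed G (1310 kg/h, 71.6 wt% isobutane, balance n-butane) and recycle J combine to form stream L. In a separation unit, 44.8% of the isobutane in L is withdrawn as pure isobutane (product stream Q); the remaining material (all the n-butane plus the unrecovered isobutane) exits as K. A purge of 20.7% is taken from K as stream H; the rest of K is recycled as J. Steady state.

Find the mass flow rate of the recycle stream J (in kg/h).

n-butane enters only via G and leaves only via the purge: 1310×0.284 = 0.207×(n-butane in K), and the separation unit passes all n-butane, so n-butane in L = n-butane in K = 1797.3 kg/h.
isobutane in L: m_A = 1310×0.716 + (1−0.207)·(1−0.448)·m_A, so m_A = 937.96/0.5623 = 1668.2 kg/h.
K = (1−0.448)×1668.2 + 1797.3 = 2718.1 kg/h.
Recycle J = (1−0.207)×2718.1 = 2155.5 kg/h.

2155 kg/h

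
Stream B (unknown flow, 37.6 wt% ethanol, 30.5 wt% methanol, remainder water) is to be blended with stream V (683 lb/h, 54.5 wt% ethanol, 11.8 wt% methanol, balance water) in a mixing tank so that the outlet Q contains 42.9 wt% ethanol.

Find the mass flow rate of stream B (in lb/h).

Let B be the unknown flow. Total out = 683 + B.
ethanol balance: 372.24 + 0.376·B = 0.429·(683 + B)
(0.376 − 0.429)·B = 0.429×683 − 372.24 = -79.228
B = -79.228 / -0.053 = 1494.9 lb/h

1495 lb/h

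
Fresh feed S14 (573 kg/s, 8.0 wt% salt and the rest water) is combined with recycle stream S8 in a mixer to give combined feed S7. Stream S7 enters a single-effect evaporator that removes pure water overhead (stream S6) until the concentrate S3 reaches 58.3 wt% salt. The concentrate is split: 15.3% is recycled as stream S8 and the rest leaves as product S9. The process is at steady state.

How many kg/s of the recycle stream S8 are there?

Overall salt balance (none leaves overhead): salt in fresh feed = salt in product, i.e. 573×0.080 = (1−0.153)·S3·0.583.
S3 = 45.84/(0.583×0.847) = 92.831 kg/s.
Recycle S8 = 0.153×92.831 = 14.203 kg/s.

14.2 kg/s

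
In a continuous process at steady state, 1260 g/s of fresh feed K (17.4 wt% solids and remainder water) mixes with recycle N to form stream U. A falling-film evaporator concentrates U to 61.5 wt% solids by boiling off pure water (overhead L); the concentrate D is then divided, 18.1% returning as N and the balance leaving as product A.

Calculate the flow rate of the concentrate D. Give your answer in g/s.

Overall solids balance (none leaves overhead): solids in fresh feed = solids in product, i.e. 1260×0.174 = (1−0.181)·D·0.615.
D = 219.24/(0.615×0.819) = 435.27 g/s.

435.3 g/s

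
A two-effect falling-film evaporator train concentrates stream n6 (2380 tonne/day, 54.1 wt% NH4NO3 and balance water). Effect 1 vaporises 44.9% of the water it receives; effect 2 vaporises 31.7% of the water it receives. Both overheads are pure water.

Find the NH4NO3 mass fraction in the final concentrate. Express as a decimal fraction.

0.758

water in feed = 2380×0.459 = 1092.4 tonne/day.
After stage 1: water left = (1−0.449)×1092.4 = 601.92; stream total = 1889.5 tonne/day.
After stage 2: water left = (1−0.317)×601.92 = 411.11; final concentrate = 1698.7 tonne/day.
NH4NO3 fraction = 1287.6/1698.7 = 0.758.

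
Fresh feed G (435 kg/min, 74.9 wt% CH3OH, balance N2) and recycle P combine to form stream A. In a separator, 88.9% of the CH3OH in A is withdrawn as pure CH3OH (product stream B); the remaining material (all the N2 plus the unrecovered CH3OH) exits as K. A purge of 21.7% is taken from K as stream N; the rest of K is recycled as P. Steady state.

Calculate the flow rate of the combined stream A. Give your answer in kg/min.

860 kg/min

N2 enters only via G and leaves only via the purge: 435×0.251 = 0.217×(N2 in K), and the separator passes all N2, so N2 in A = N2 in K = 503.16 kg/min.
CH3OH in A: m_A = 435×0.749 + (1−0.217)·(1−0.889)·m_A, so m_A = 325.81/0.9131 = 356.83 kg/min.
A = 356.83 + 503.16 = 859.98 kg/min.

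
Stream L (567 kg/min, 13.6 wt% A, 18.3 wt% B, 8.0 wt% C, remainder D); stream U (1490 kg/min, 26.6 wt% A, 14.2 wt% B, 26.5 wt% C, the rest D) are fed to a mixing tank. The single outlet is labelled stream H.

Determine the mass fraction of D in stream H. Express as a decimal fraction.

Total flow out = 567 + 1490 = 2057 kg/min.
D in = 567×0.601 + 1490×0.327 = 828 kg/min.
D mass fraction in H = 828/2057 = 0.403.

0.403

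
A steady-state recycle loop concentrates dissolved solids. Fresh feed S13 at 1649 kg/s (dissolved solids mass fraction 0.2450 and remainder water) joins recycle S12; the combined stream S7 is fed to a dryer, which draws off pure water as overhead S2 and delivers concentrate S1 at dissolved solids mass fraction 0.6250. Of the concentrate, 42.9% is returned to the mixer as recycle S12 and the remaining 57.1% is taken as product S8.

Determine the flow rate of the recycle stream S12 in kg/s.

Overall dissolved solids balance (none leaves overhead): dissolved solids in fresh feed = dissolved solids in product, i.e. 1649×0.245 = (1−0.429)·S1·0.625.
S1 = 404/(0.625×0.571) = 1132.1 kg/s.
Recycle S12 = 0.429×1132.1 = 485.66 kg/s.

485.7 kg/s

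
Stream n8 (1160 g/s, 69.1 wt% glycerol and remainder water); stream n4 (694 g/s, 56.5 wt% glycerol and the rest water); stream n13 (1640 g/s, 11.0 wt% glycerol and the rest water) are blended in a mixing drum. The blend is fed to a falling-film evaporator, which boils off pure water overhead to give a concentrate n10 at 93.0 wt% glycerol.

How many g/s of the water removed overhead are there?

2017 g/s

glycerol entering = 1160×0.691 + 694×0.565 + 1640×0.110 = 1374.1 g/s.
All glycerol reports to n10, so n10 = 1374.1/0.930 = 1477.5 g/s.
Total feed = 3494 g/s; overhead = 3494 − 1477.5 = 2016.5 g/s.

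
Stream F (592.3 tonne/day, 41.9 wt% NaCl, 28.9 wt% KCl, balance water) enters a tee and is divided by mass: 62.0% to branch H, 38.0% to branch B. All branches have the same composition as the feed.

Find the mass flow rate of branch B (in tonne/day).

Branch B flow = 0.380×592.3 = 225.07 tonne/day.

225.1 tonne/day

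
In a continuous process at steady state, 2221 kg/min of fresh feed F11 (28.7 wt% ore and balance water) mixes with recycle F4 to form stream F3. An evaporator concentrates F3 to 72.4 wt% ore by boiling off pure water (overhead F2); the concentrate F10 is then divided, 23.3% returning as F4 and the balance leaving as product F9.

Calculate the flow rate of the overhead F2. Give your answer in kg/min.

Overall ore balance (none leaves overhead): ore in fresh feed = ore in product, i.e. 2221×0.287 = (1−0.233)·F10·0.724.
F10 = 637.43/(0.724×0.767) = 1147.9 kg/min.
Recycle F4 = 0.233×1147.9 = 267.46 kg/min.
Combined feed F3 = 2221 + 267.46 = 2488.5 kg/min.
Overhead F2 = F3 − F10 = 2488.5 − 1147.9 = 1340.6 kg/min.

1341 kg/min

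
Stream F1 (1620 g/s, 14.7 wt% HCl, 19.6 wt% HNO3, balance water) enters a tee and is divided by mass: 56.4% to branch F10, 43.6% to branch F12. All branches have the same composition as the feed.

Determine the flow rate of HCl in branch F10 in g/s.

Branch F10 total = 0.564×1620 = 913.68 g/s.
HCl in F10 = 0.147×913.68 = 134.31 g/s.

134.3 g/s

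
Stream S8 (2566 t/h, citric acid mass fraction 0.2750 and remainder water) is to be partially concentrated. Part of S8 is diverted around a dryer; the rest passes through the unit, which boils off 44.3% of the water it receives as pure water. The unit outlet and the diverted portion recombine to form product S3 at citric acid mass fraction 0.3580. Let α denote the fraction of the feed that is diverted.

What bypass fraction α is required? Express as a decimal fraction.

0.278

All 2566×0.275 = 705.65 t/h of citric acid reaches S3, so S3 = 705.65/0.358 = 1971.1 t/h and vapour = 594.91 t/h.
The evaporator receives (1−α)·2566 of feed at 0.725 water and removes 0.443 of that water:
0.443×0.725×(1−α)×2566 = 594.91
(1−α) = 594.91/824.14 = 0.7219;  α = 0.2781.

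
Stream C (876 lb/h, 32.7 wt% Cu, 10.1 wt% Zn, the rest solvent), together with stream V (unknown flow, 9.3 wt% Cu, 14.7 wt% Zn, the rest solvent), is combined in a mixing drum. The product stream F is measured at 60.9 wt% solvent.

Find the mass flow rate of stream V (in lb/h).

214.6 lb/h

Let V be the unknown flow. Total out = 876 + V.
solvent balance: 501.07 + 0.760·V = 0.609·(876 + V)
(0.760 − 0.609)·V = 0.609×876 − 501.07 = 32.412
V = 32.412 / 0.151 = 214.65 lb/h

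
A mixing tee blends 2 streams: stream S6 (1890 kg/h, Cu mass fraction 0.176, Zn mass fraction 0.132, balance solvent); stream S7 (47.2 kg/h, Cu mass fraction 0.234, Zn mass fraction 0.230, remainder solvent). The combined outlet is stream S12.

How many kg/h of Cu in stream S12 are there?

343.7 kg/h

Cu out = Cu in = 1890×0.176 + 47.2×0.234 = 343.68 kg/h.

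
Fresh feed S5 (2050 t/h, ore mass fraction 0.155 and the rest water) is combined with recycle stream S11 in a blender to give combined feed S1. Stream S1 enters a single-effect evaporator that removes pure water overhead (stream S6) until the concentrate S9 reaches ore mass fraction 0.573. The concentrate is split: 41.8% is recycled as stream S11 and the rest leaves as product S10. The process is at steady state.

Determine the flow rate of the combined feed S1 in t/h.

Overall ore balance (none leaves overhead): ore in fresh feed = ore in product, i.e. 2050×0.155 = (1−0.418)·S9·0.573.
S9 = 317.75/(0.573×0.582) = 952.81 t/h.
Recycle S11 = 0.418×952.81 = 398.28 t/h.
Combined feed S1 = 2050 + 398.28 = 2448.3 t/h.

2448 t/h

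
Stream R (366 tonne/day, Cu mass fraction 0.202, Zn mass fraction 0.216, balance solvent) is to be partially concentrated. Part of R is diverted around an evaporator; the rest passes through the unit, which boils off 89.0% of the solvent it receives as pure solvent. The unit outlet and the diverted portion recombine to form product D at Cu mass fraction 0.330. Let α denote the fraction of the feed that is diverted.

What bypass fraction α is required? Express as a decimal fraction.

All 366×0.202 = 73.932 tonne/day of Cu reaches D, so D = 73.932/0.330 = 224.04 tonne/day and vapour = 141.96 tonne/day.
The evaporator receives (1−α)·366 of feed at 0.582 solvent and removes 0.890 of that solvent:
0.890×0.582×(1−α)×366 = 141.96
(1−α) = 141.96/189.58 = 0.7488;  α = 0.2512.

0.251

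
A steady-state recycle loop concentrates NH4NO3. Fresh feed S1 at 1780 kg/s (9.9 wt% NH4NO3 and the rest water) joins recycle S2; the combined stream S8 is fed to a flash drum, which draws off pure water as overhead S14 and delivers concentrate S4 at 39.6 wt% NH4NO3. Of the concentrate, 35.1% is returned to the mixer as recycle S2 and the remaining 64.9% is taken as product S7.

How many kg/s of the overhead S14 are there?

1335 kg/s

Overall NH4NO3 balance (none leaves overhead): NH4NO3 in fresh feed = NH4NO3 in product, i.e. 1780×0.099 = (1−0.351)·S4·0.396.
S4 = 176.22/(0.396×0.649) = 685.67 kg/s.
Recycle S2 = 0.351×685.67 = 240.67 kg/s.
Combined feed S8 = 1780 + 240.67 = 2020.7 kg/s.
Overhead S14 = S8 − S4 = 2020.7 − 685.67 = 1335 kg/s.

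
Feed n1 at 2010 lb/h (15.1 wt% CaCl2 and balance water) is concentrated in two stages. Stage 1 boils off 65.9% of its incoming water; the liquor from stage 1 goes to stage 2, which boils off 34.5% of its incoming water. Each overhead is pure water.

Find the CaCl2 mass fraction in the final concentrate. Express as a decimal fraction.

water in feed = 2010×0.849 = 1706.5 lb/h.
After stage 1: water left = (1−0.659)×1706.5 = 581.91; stream total = 885.42 lb/h.
After stage 2: water left = (1−0.345)×581.91 = 381.15; final concentrate = 684.66 lb/h.
CaCl2 fraction = 303.51/684.66 = 0.4433.

0.4433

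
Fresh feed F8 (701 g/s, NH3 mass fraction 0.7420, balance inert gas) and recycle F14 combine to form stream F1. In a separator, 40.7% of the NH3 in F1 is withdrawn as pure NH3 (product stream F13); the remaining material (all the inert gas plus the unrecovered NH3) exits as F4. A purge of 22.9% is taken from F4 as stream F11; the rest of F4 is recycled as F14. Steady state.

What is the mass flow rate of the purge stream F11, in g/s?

inert gas enters only via F8 and leaves only via the purge: 701×0.258 = 0.229×(inert gas in F4), and the separator passes all inert gas, so inert gas in F1 = inert gas in F4 = 789.77 g/s.
NH3 in F1: m_A = 701×0.742 + (1−0.229)·(1−0.407)·m_A, so m_A = 520.14/0.5428 = 958.26 g/s.
F4 = (1−0.407)×958.26 + 789.77 = 1358 g/s.
Purge F11 = 0.229×1358 = 310.99 g/s.

311 g/s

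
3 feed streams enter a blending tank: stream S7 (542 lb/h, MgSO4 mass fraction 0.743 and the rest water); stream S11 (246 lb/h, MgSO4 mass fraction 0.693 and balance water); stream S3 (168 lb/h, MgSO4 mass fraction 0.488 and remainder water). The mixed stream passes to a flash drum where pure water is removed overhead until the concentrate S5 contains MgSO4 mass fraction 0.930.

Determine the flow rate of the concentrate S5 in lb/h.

704.5 lb/h

MgSO4 entering = 542×0.743 + 246×0.693 + 168×0.488 = 655.17 lb/h.
All MgSO4 reports to S5, so S5 = 655.17/0.930 = 704.48 lb/h.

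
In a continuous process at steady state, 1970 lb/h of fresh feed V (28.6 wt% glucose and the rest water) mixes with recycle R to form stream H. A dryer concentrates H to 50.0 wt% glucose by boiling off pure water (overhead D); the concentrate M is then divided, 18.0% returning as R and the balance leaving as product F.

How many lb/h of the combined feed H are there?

2217 lb/h

Overall glucose balance (none leaves overhead): glucose in fresh feed = glucose in product, i.e. 1970×0.286 = (1−0.180)·M·0.500.
M = 563.42/(0.500×0.820) = 1374.2 lb/h.
Recycle R = 0.180×1374.2 = 247.36 lb/h.
Combined feed H = 1970 + 247.36 = 2217.4 lb/h.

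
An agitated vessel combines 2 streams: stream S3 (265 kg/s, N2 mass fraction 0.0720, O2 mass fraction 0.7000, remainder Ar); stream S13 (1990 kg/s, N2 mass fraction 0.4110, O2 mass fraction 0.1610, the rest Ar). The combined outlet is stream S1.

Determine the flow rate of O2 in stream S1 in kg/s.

505.9 kg/s

O2 out = O2 in = 265×0.700 + 1990×0.161 = 505.89 kg/s.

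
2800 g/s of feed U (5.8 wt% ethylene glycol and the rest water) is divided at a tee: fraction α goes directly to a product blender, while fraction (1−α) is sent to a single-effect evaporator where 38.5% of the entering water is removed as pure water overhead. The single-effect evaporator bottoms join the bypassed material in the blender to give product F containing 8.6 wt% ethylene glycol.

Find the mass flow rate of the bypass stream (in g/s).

All 2800×0.058 = 162.4 g/s of ethylene glycol reaches F, so F = 162.4/0.086 = 1888.4 g/s and vapour = 911.63 g/s.
The evaporator receives (1−α)·2800 of feed at 0.942 water and removes 0.385 of that water:
0.385×0.942×(1−α)×2800 = 911.63
(1−α) = 911.63/1015.5 = 0.8977;  α = 0.1023.
Bypass flow = 0.1023×2800 = 286.34 g/s.

286.3 g/s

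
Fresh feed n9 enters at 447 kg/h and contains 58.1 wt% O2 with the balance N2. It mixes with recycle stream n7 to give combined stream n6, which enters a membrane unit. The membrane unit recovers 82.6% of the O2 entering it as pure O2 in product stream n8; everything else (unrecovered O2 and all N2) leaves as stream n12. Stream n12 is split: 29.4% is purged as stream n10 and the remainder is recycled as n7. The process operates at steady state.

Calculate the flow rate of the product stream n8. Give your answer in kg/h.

244.6 kg/h

O2 in n6: m_A = 447×0.581 + (1−0.294)·(1−0.826)·m_A, so m_A = 259.71/0.8772 = 296.08 kg/h.
Product n8 = 0.826×296.08 = 244.56 kg/h.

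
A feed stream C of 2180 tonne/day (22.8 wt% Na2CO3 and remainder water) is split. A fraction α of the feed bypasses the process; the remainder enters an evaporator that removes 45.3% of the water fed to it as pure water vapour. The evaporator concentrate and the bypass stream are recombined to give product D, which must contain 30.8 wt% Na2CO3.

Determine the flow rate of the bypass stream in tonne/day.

All 2180×0.228 = 497.04 tonne/day of Na2CO3 reaches D, so D = 497.04/0.308 = 1613.8 tonne/day and vapour = 566.23 tonne/day.
The evaporator receives (1−α)·2180 of feed at 0.772 water and removes 0.453 of that water:
0.453×0.772×(1−α)×2180 = 566.23
(1−α) = 566.23/762.38 = 0.7427;  α = 0.2573.
Bypass flow = 0.2573×2180 = 560.88 tonne/day.

560.9 tonne/day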